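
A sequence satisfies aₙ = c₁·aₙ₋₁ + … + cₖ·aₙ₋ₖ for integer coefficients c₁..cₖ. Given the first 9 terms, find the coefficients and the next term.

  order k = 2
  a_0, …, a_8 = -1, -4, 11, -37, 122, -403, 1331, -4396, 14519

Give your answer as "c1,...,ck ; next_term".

  a_2 = -3·-4 + 1·-1 = 11
  a_3 = -3·11 + 1·-4 = -37
  a_4 = -3·-37 + 1·11 = 122
  a_5 = -3·122 + 1·-37 = -403
  a_6 = -3·-403 + 1·122 = 1331
  a_7 = -3·1331 + 1·-403 = -4396
  a_8 = -3·-4396 + 1·1331 = 14519
  a_9 = -3·14519 + 1·-4396 = -47953

-3,1 ; -47953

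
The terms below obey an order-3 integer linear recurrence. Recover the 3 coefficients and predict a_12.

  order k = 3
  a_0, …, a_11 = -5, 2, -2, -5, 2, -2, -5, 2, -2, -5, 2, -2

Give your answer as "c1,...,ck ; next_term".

  a_3 = 0·-2 + 0·2 + 1·-5 = -5
  a_4 = 0·-5 + 0·-2 + 1·2 = 2
  a_5 = 0·2 + 0·-5 + 1·-2 = -2
  a_6 = 0·-2 + 0·2 + 1·-5 = -5
  a_7 = 0·-5 + 0·-2 + 1·2 = 2
  a_8 = 0·2 + 0·-5 + 1·-2 = -2
  a_9 = 0·-2 + 0·2 + 1·-5 = -5
  a_10 = 0·-5 + 0·-2 + 1·2 = 2
  a_11 = 0·2 + 0·-5 + 1·-2 = -2
  a_12 = 0·-2 + 0·2 + 1·-5 = -5

0,0,1 ; -5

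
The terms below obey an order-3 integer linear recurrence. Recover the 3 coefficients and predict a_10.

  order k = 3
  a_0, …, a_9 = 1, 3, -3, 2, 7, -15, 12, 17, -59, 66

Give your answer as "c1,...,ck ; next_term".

-1,-1,2 ; 27

  a_3 = -1·-3 + -1·3 + 2·1 = 2
  a_4 = -1·2 + -1·-3 + 2·3 = 7
  a_5 = -1·7 + -1·2 + 2·-3 = -15
  a_6 = -1·-15 + -1·7 + 2·2 = 12
  a_7 = -1·12 + -1·-15 + 2·7 = 17
  a_8 = -1·17 + -1·12 + 2·-15 = -59
  a_9 = -1·-59 + -1·17 + 2·12 = 66
  a_10 = -1·66 + -1·-59 + 2·17 = 27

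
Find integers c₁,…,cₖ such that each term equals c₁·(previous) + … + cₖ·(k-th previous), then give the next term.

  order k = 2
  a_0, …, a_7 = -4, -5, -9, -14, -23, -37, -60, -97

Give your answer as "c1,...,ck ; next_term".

1,1 ; -157

  a_2 = 1·-5 + 1·-4 = -9
  a_3 = 1·-9 + 1·-5 = -14
  a_4 = 1·-14 + 1·-9 = -23
  a_5 = 1·-23 + 1·-14 = -37
  a_6 = 1·-37 + 1·-23 = -60
  a_7 = 1·-60 + 1·-37 = -97
  a_8 = 1·-97 + 1·-60 = -157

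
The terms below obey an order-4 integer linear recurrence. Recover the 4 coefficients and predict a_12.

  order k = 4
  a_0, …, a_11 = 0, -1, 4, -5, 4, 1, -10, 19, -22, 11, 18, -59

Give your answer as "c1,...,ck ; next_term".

  a_4 = -1·-5 + 0·4 + 1·-1 + -1·0 = 4
  a_5 = -1·4 + 0·-5 + 1·4 + -1·-1 = 1
  a_6 = -1·1 + 0·4 + 1·-5 + -1·4 = -10
  a_7 = -1·-10 + 0·1 + 1·4 + -1·-5 = 19
  a_8 = -1·19 + 0·-10 + 1·1 + -1·4 = -22
  a_9 = -1·-22 + 0·19 + 1·-10 + -1·1 = 11
  a_10 = -1·11 + 0·-22 + 1·19 + -1·-10 = 18
  a_11 = -1·18 + 0·11 + 1·-22 + -1·19 = -59
  a_12 = -1·-59 + 0·18 + 1·11 + -1·-22 = 92

-1,0,1,-1 ; 92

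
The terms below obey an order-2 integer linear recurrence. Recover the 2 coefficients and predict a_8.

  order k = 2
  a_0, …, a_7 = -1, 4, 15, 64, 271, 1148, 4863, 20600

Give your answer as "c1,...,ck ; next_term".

4,1 ; 87263

  a_2 = 4·4 + 1·-1 = 15
  a_3 = 4·15 + 1·4 = 64
  a_4 = 4·64 + 1·15 = 271
  a_5 = 4·271 + 1·64 = 1148
  a_6 = 4·1148 + 1·271 = 4863
  a_7 = 4·4863 + 1·1148 = 20600
  a_8 = 4·20600 + 1·4863 = 87263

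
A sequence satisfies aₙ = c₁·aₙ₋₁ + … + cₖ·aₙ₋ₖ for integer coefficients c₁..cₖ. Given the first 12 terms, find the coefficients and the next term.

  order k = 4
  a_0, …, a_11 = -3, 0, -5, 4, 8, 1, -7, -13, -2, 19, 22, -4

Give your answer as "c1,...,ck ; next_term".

  a_4 = 0·4 + -1·-5 + -1·0 + -1·-3 = 8
  a_5 = 0·8 + -1·4 + -1·-5 + -1·0 = 1
  a_6 = 0·1 + -1·8 + -1·4 + -1·-5 = -7
  a_7 = 0·-7 + -1·1 + -1·8 + -1·4 = -13
  a_8 = 0·-13 + -1·-7 + -1·1 + -1·8 = -2
  a_9 = 0·-2 + -1·-13 + -1·-7 + -1·1 = 19
  a_10 = 0·19 + -1·-2 + -1·-13 + -1·-7 = 22
  a_11 = 0·22 + -1·19 + -1·-2 + -1·-13 = -4
  a_12 = 0·-4 + -1·22 + -1·19 + -1·-2 = -39

0,-1,-1,-1 ; -39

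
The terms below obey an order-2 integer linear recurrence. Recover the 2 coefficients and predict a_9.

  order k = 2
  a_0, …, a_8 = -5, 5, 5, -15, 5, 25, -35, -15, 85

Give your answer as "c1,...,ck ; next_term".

  a_2 = -1·5 + -2·-5 = 5
  a_3 = -1·5 + -2·5 = -15
  a_4 = -1·-15 + -2·5 = 5
  a_5 = -1·5 + -2·-15 = 25
  a_6 = -1·25 + -2·5 = -35
  a_7 = -1·-35 + -2·25 = -15
  a_8 = -1·-15 + -2·-35 = 85
  a_9 = -1·85 + -2·-15 = -55

-1,-2 ; -55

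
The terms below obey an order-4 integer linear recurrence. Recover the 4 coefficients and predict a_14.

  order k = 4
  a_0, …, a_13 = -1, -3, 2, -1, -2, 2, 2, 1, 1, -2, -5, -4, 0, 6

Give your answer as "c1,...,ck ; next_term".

1,-1,0,-1 ; 11

  a_4 = 1·-1 + -1·2 + 0·-3 + -1·-1 = -2
  a_5 = 1·-2 + -1·-1 + 0·2 + -1·-3 = 2
  a_6 = 1·2 + -1·-2 + 0·-1 + -1·2 = 2
  a_7 = 1·2 + -1·2 + 0·-2 + -1·-1 = 1
  a_8 = 1·1 + -1·2 + 0·2 + -1·-2 = 1
  a_9 = 1·1 + -1·1 + 0·2 + -1·2 = -2
  a_10 = 1·-2 + -1·1 + 0·1 + -1·2 = -5
  a_11 = 1·-5 + -1·-2 + 0·1 + -1·1 = -4
  a_12 = 1·-4 + -1·-5 + 0·-2 + -1·1 = 0
  a_13 = 1·0 + -1·-4 + 0·-5 + -1·-2 = 6
  a_14 = 1·6 + -1·0 + 0·-4 + -1·-5 = 11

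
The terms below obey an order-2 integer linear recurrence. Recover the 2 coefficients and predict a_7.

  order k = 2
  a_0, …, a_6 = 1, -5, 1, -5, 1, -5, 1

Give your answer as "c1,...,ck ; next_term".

0,1 ; -5

  a_2 = 0·-5 + 1·1 = 1
  a_3 = 0·1 + 1·-5 = -5
  a_4 = 0·-5 + 1·1 = 1
  a_5 = 0·1 + 1·-5 = -5
  a_6 = 0·-5 + 1·1 = 1
  a_7 = 0·1 + 1·-5 = -5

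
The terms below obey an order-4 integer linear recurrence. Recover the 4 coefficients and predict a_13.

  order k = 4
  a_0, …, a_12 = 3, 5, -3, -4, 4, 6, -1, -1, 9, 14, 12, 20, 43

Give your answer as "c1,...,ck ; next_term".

1,0,1,1 ; 69

  a_4 = 1·-4 + 0·-3 + 1·5 + 1·3 = 4
  a_5 = 1·4 + 0·-4 + 1·-3 + 1·5 = 6
  a_6 = 1·6 + 0·4 + 1·-4 + 1·-3 = -1
  a_7 = 1·-1 + 0·6 + 1·4 + 1·-4 = -1
  a_8 = 1·-1 + 0·-1 + 1·6 + 1·4 = 9
  a_9 = 1·9 + 0·-1 + 1·-1 + 1·6 = 14
  a_10 = 1·14 + 0·9 + 1·-1 + 1·-1 = 12
  a_11 = 1·12 + 0·14 + 1·9 + 1·-1 = 20
  a_12 = 1·20 + 0·12 + 1·14 + 1·9 = 43
  a_13 = 1·43 + 0·20 + 1·12 + 1·14 = 69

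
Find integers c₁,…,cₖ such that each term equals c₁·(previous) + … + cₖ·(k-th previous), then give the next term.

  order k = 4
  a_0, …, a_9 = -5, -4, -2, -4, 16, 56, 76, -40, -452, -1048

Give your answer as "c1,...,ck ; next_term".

2,-3,-2,-2 ; -812

  a_4 = 2·-4 + -3·-2 + -2·-4 + -2·-5 = 16
  a_5 = 2·16 + -3·-4 + -2·-2 + -2·-4 = 56
  a_6 = 2·56 + -3·16 + -2·-4 + -2·-2 = 76
  a_7 = 2·76 + -3·56 + -2·16 + -2·-4 = -40
  a_8 = 2·-40 + -3·76 + -2·56 + -2·16 = -452
  a_9 = 2·-452 + -3·-40 + -2·76 + -2·56 = -1048
  a_10 = 2·-1048 + -3·-452 + -2·-40 + -2·76 = -812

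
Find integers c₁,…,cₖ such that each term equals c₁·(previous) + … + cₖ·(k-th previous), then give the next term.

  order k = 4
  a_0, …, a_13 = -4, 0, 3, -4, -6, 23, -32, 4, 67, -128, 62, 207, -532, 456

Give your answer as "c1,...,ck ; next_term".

-2,-2,1,2 ; 483

  a_4 = -2·-4 + -2·3 + 1·0 + 2·-4 = -6
  a_5 = -2·-6 + -2·-4 + 1·3 + 2·0 = 23
  a_6 = -2·23 + -2·-6 + 1·-4 + 2·3 = -32
  a_7 = -2·-32 + -2·23 + 1·-6 + 2·-4 = 4
  a_8 = -2·4 + -2·-32 + 1·23 + 2·-6 = 67
  a_9 = -2·67 + -2·4 + 1·-32 + 2·23 = -128
  a_10 = -2·-128 + -2·67 + 1·4 + 2·-32 = 62
  a_11 = -2·62 + -2·-128 + 1·67 + 2·4 = 207
  a_12 = -2·207 + -2·62 + 1·-128 + 2·67 = -532
  a_13 = -2·-532 + -2·207 + 1·62 + 2·-128 = 456
  a_14 = -2·456 + -2·-532 + 1·207 + 2·62 = 483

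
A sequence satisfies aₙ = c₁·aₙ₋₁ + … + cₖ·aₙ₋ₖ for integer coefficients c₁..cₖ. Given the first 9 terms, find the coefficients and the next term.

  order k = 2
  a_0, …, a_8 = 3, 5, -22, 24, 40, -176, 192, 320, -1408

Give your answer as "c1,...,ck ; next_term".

-2,-4 ; 1536

  a_2 = -2·5 + -4·3 = -22
  a_3 = -2·-22 + -4·5 = 24
  a_4 = -2·24 + -4·-22 = 40
  a_5 = -2·40 + -4·24 = -176
  a_6 = -2·-176 + -4·40 = 192
  a_7 = -2·192 + -4·-176 = 320
  a_8 = -2·320 + -4·192 = -1408
  a_9 = -2·-1408 + -4·320 = 1536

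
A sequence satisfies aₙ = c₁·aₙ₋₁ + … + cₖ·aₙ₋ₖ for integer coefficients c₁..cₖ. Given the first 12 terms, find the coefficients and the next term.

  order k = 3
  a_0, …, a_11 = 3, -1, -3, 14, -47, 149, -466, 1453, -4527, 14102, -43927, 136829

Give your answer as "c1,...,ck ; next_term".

  a_3 = -3·-3 + 1·-1 + 2·3 = 14
  a_4 = -3·14 + 1·-3 + 2·-1 = -47
  a_5 = -3·-47 + 1·14 + 2·-3 = 149
  a_6 = -3·149 + 1·-47 + 2·14 = -466
  a_7 = -3·-466 + 1·149 + 2·-47 = 1453
  a_8 = -3·1453 + 1·-466 + 2·149 = -4527
  a_9 = -3·-4527 + 1·1453 + 2·-466 = 14102
  a_10 = -3·14102 + 1·-4527 + 2·1453 = -43927
  a_11 = -3·-43927 + 1·14102 + 2·-4527 = 136829
  a_12 = -3·136829 + 1·-43927 + 2·14102 = -426210

-3,1,2 ; -426210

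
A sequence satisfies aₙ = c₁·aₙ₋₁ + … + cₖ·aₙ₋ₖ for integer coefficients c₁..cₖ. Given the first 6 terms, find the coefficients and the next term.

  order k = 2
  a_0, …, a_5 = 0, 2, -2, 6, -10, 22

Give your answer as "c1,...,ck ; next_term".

  a_2 = -1·2 + 2·0 = -2
  a_3 = -1·-2 + 2·2 = 6
  a_4 = -1·6 + 2·-2 = -10
  a_5 = -1·-10 + 2·6 = 22
  a_6 = -1·22 + 2·-10 = -42

-1,2 ; -42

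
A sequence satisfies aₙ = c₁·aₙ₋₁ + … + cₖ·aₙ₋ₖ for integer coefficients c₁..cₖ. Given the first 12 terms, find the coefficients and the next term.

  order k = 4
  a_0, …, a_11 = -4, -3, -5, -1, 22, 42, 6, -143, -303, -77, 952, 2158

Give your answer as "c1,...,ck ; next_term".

  a_4 = 1·-1 + -2·-5 + -3·-3 + -1·-4 = 22
  a_5 = 1·22 + -2·-1 + -3·-5 + -1·-3 = 42
  a_6 = 1·42 + -2·22 + -3·-1 + -1·-5 = 6
  a_7 = 1·6 + -2·42 + -3·22 + -1·-1 = -143
  a_8 = 1·-143 + -2·6 + -3·42 + -1·22 = -303
  a_9 = 1·-303 + -2·-143 + -3·6 + -1·42 = -77
  a_10 = 1·-77 + -2·-303 + -3·-143 + -1·6 = 952
  a_11 = 1·952 + -2·-77 + -3·-303 + -1·-143 = 2158
  a_12 = 1·2158 + -2·952 + -3·-77 + -1·-303 = 788

1,-2,-3,-1 ; 788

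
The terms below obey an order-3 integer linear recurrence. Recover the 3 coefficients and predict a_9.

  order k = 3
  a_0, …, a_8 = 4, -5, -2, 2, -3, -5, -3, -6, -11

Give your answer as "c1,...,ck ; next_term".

  a_3 = 1·-2 + 0·-5 + 1·4 = 2
  a_4 = 1·2 + 0·-2 + 1·-5 = -3
  a_5 = 1·-3 + 0·2 + 1·-2 = -5
  a_6 = 1·-5 + 0·-3 + 1·2 = -3
  a_7 = 1·-3 + 0·-5 + 1·-3 = -6
  a_8 = 1·-6 + 0·-3 + 1·-5 = -11
  a_9 = 1·-11 + 0·-6 + 1·-3 = -14

1,0,1 ; -14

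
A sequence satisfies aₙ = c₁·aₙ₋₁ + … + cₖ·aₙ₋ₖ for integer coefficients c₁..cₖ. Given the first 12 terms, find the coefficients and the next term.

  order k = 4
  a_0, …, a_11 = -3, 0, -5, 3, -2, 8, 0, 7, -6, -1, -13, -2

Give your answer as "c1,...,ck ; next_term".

0,1,-1,-1 ; -6

  a_4 = 0·3 + 1·-5 + -1·0 + -1·-3 = -2
  a_5 = 0·-2 + 1·3 + -1·-5 + -1·0 = 8
  a_6 = 0·8 + 1·-2 + -1·3 + -1·-5 = 0
  a_7 = 0·0 + 1·8 + -1·-2 + -1·3 = 7
  a_8 = 0·7 + 1·0 + -1·8 + -1·-2 = -6
  a_9 = 0·-6 + 1·7 + -1·0 + -1·8 = -1
  a_10 = 0·-1 + 1·-6 + -1·7 + -1·0 = -13
  a_11 = 0·-13 + 1·-1 + -1·-6 + -1·7 = -2
  a_12 = 0·-2 + 1·-13 + -1·-1 + -1·-6 = -6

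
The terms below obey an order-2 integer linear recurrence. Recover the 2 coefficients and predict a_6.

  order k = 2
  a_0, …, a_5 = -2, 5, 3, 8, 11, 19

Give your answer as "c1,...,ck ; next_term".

1,1 ; 30

  a_2 = 1·5 + 1·-2 = 3
  a_3 = 1·3 + 1·5 = 8
  a_4 = 1·8 + 1·3 = 11
  a_5 = 1·11 + 1·8 = 19
  a_6 = 1·19 + 1·11 = 30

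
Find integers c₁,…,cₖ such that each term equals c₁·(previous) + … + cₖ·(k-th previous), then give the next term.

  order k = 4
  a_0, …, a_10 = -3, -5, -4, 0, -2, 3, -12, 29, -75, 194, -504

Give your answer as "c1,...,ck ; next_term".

-2,1,-1,1 ; 1306

  a_4 = -2·0 + 1·-4 + -1·-5 + 1·-3 = -2
  a_5 = -2·-2 + 1·0 + -1·-4 + 1·-5 = 3
  a_6 = -2·3 + 1·-2 + -1·0 + 1·-4 = -12
  a_7 = -2·-12 + 1·3 + -1·-2 + 1·0 = 29
  a_8 = -2·29 + 1·-12 + -1·3 + 1·-2 = -75
  a_9 = -2·-75 + 1·29 + -1·-12 + 1·3 = 194
  a_10 = -2·194 + 1·-75 + -1·29 + 1·-12 = -504
  a_11 = -2·-504 + 1·194 + -1·-75 + 1·29 = 1306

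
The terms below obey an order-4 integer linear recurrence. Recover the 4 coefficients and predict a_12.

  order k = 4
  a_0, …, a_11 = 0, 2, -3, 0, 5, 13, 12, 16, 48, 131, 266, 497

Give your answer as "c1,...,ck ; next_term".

  a_4 = 2·0 + -1·-3 + 1·2 + 3·0 = 5
  a_5 = 2·5 + -1·0 + 1·-3 + 3·2 = 13
  a_6 = 2·13 + -1·5 + 1·0 + 3·-3 = 12
  a_7 = 2·12 + -1·13 + 1·5 + 3·0 = 16
  a_8 = 2·16 + -1·12 + 1·13 + 3·5 = 48
  a_9 = 2·48 + -1·16 + 1·12 + 3·13 = 131
  a_10 = 2·131 + -1·48 + 1·16 + 3·12 = 266
  a_11 = 2·266 + -1·131 + 1·48 + 3·16 = 497
  a_12 = 2·497 + -1·266 + 1·131 + 3·48 = 1003

2,-1,1,3 ; 1003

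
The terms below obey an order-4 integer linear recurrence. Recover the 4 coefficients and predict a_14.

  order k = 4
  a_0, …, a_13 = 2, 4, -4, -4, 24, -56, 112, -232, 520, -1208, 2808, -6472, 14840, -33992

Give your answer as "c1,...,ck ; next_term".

-3,-2,0,2 ; 77912

  a_4 = -3·-4 + -2·-4 + 0·4 + 2·2 = 24
  a_5 = -3·24 + -2·-4 + 0·-4 + 2·4 = -56
  a_6 = -3·-56 + -2·24 + 0·-4 + 2·-4 = 112
  a_7 = -3·112 + -2·-56 + 0·24 + 2·-4 = -232
  a_8 = -3·-232 + -2·112 + 0·-56 + 2·24 = 520
  a_9 = -3·520 + -2·-232 + 0·112 + 2·-56 = -1208
  a_10 = -3·-1208 + -2·520 + 0·-232 + 2·112 = 2808
  a_11 = -3·2808 + -2·-1208 + 0·520 + 2·-232 = -6472
  a_12 = -3·-6472 + -2·2808 + 0·-1208 + 2·520 = 14840
  a_13 = -3·14840 + -2·-6472 + 0·2808 + 2·-1208 = -33992
  a_14 = -3·-33992 + -2·14840 + 0·-6472 + 2·2808 = 77912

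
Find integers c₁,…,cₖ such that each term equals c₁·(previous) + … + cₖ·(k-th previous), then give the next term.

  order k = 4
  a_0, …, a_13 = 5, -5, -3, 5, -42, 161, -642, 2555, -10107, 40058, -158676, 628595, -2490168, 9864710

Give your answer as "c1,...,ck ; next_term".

  a_4 = -3·5 + 4·-3 + 0·-5 + -3·5 = -42
  a_5 = -3·-42 + 4·5 + 0·-3 + -3·-5 = 161
  a_6 = -3·161 + 4·-42 + 0·5 + -3·-3 = -642
  a_7 = -3·-642 + 4·161 + 0·-42 + -3·5 = 2555
  a_8 = -3·2555 + 4·-642 + 0·161 + -3·-42 = -10107
  a_9 = -3·-10107 + 4·2555 + 0·-642 + -3·161 = 40058
  a_10 = -3·40058 + 4·-10107 + 0·2555 + -3·-642 = -158676
  a_11 = -3·-158676 + 4·40058 + 0·-10107 + -3·2555 = 628595
  a_12 = -3·628595 + 4·-158676 + 0·40058 + -3·-10107 = -2490168
  a_13 = -3·-2490168 + 4·628595 + 0·-158676 + -3·40058 = 9864710
  a_14 = -3·9864710 + 4·-2490168 + 0·628595 + -3·-158676 = -39078774

-3,4,0,-3 ; -39078774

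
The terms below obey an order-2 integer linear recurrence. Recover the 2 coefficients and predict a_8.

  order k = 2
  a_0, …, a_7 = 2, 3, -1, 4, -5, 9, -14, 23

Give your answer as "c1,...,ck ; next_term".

-1,1 ; -37

  a_2 = -1·3 + 1·2 = -1
  a_3 = -1·-1 + 1·3 = 4
  a_4 = -1·4 + 1·-1 = -5
  a_5 = -1·-5 + 1·4 = 9
  a_6 = -1·9 + 1·-5 = -14
  a_7 = -1·-14 + 1·9 = 23
  a_8 = -1·23 + 1·-14 = -37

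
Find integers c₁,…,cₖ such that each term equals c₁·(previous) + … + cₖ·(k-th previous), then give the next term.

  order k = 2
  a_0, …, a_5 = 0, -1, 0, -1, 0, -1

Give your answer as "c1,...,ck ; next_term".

0,1 ; 0

  a_2 = 0·-1 + 1·0 = 0
  a_3 = 0·0 + 1·-1 = -1
  a_4 = 0·-1 + 1·0 = 0
  a_5 = 0·0 + 1·-1 = -1
  a_6 = 0·-1 + 1·0 = 0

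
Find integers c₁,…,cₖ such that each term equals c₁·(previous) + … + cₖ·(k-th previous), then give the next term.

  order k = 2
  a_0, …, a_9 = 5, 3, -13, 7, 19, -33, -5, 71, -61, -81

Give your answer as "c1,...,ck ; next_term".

  a_2 = -1·3 + -2·5 = -13
  a_3 = -1·-13 + -2·3 = 7
  a_4 = -1·7 + -2·-13 = 19
  a_5 = -1·19 + -2·7 = -33
  a_6 = -1·-33 + -2·19 = -5
  a_7 = -1·-5 + -2·-33 = 71
  a_8 = -1·71 + -2·-5 = -61
  a_9 = -1·-61 + -2·71 = -81
  a_10 = -1·-81 + -2·-61 = 203

-1,-2 ; 203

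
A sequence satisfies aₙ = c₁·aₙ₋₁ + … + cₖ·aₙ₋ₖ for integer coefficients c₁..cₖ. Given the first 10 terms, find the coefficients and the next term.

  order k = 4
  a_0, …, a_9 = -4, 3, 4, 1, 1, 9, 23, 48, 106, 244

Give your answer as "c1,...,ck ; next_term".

  a_4 = 2·1 + 0·4 + 1·3 + 1·-4 = 1
  a_5 = 2·1 + 0·1 + 1·4 + 1·3 = 9
  a_6 = 2·9 + 0·1 + 1·1 + 1·4 = 23
  a_7 = 2·23 + 0·9 + 1·1 + 1·1 = 48
  a_8 = 2·48 + 0·23 + 1·9 + 1·1 = 106
  a_9 = 2·106 + 0·48 + 1·23 + 1·9 = 244
  a_10 = 2·244 + 0·106 + 1·48 + 1·23 = 559

2,0,1,1 ; 559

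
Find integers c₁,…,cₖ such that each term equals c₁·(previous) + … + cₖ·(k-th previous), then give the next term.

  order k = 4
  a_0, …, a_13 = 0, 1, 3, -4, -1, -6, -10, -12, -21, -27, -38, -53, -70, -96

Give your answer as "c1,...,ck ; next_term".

  a_4 = 1·-4 + 1·3 + 0·1 + -1·0 = -1
  a_5 = 1·-1 + 1·-4 + 0·3 + -1·1 = -6
  a_6 = 1·-6 + 1·-1 + 0·-4 + -1·3 = -10
  a_7 = 1·-10 + 1·-6 + 0·-1 + -1·-4 = -12
  a_8 = 1·-12 + 1·-10 + 0·-6 + -1·-1 = -21
  a_9 = 1·-21 + 1·-12 + 0·-10 + -1·-6 = -27
  a_10 = 1·-27 + 1·-21 + 0·-12 + -1·-10 = -38
  a_11 = 1·-38 + 1·-27 + 0·-21 + -1·-12 = -53
  a_12 = 1·-53 + 1·-38 + 0·-27 + -1·-21 = -70
  a_13 = 1·-70 + 1·-53 + 0·-38 + -1·-27 = -96
  a_14 = 1·-96 + 1·-70 + 0·-53 + -1·-38 = -128

1,1,0,-1 ; -128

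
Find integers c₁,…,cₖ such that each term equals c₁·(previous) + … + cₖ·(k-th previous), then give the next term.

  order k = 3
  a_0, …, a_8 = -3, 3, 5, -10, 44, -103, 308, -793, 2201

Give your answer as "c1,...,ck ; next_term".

  a_3 = -2·5 + 3·3 + 3·-3 = -10
  a_4 = -2·-10 + 3·5 + 3·3 = 44
  a_5 = -2·44 + 3·-10 + 3·5 = -103
  a_6 = -2·-103 + 3·44 + 3·-10 = 308
  a_7 = -2·308 + 3·-103 + 3·44 = -793
  a_8 = -2·-793 + 3·308 + 3·-103 = 2201
  a_9 = -2·2201 + 3·-793 + 3·308 = -5857

-2,3,3 ; -5857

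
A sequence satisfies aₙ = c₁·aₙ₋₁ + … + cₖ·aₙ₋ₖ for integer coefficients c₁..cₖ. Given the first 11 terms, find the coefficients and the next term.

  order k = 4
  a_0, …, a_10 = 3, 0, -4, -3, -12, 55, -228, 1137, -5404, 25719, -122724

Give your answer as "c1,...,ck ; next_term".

  a_4 = -4·-3 + 3·-4 + -4·0 + -4·3 = -12
  a_5 = -4·-12 + 3·-3 + -4·-4 + -4·0 = 55
  a_6 = -4·55 + 3·-12 + -4·-3 + -4·-4 = -228
  a_7 = -4·-228 + 3·55 + -4·-12 + -4·-3 = 1137
  a_8 = -4·1137 + 3·-228 + -4·55 + -4·-12 = -5404
  a_9 = -4·-5404 + 3·1137 + -4·-228 + -4·55 = 25719
  a_10 = -4·25719 + 3·-5404 + -4·1137 + -4·-228 = -122724
  a_11 = -4·-122724 + 3·25719 + -4·-5404 + -4·1137 = 585121

-4,3,-4,-4 ; 585121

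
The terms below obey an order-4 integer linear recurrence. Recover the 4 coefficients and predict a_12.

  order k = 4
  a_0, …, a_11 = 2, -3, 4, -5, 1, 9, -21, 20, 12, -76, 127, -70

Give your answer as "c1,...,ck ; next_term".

-2,-2,1,1 ; -178

  a_4 = -2·-5 + -2·4 + 1·-3 + 1·2 = 1
  a_5 = -2·1 + -2·-5 + 1·4 + 1·-3 = 9
  a_6 = -2·9 + -2·1 + 1·-5 + 1·4 = -21
  a_7 = -2·-21 + -2·9 + 1·1 + 1·-5 = 20
  a_8 = -2·20 + -2·-21 + 1·9 + 1·1 = 12
  a_9 = -2·12 + -2·20 + 1·-21 + 1·9 = -76
  a_10 = -2·-76 + -2·12 + 1·20 + 1·-21 = 127
  a_11 = -2·127 + -2·-76 + 1·12 + 1·20 = -70
  a_12 = -2·-70 + -2·127 + 1·-76 + 1·12 = -178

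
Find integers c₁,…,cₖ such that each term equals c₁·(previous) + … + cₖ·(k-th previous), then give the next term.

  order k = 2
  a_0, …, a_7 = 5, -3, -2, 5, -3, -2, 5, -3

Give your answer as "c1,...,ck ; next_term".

-1,-1 ; -2

  a_2 = -1·-3 + -1·5 = -2
  a_3 = -1·-2 + -1·-3 = 5
  a_4 = -1·5 + -1·-2 = -3
  a_5 = -1·-3 + -1·5 = -2
  a_6 = -1·-2 + -1·-3 = 5
  a_7 = -1·5 + -1·-2 = -3
  a_8 = -1·-3 + -1·5 = -2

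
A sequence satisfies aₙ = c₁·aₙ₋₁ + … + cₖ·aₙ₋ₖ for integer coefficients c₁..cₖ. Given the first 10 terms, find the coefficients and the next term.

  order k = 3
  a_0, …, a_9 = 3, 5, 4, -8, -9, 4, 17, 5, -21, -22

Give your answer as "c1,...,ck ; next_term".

0,-1,-1 ; 16

  a_3 = 0·4 + -1·5 + -1·3 = -8
  a_4 = 0·-8 + -1·4 + -1·5 = -9
  a_5 = 0·-9 + -1·-8 + -1·4 = 4
  a_6 = 0·4 + -1·-9 + -1·-8 = 17
  a_7 = 0·17 + -1·4 + -1·-9 = 5
  a_8 = 0·5 + -1·17 + -1·4 = -21
  a_9 = 0·-21 + -1·5 + -1·17 = -22
  a_10 = 0·-22 + -1·-21 + -1·5 = 16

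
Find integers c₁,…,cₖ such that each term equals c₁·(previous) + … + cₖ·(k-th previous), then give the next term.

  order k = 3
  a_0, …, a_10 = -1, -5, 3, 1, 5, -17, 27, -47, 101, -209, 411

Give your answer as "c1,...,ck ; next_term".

-2,-1,-2 ; -815

  a_3 = -2·3 + -1·-5 + -2·-1 = 1
  a_4 = -2·1 + -1·3 + -2·-5 = 5
  a_5 = -2·5 + -1·1 + -2·3 = -17
  a_6 = -2·-17 + -1·5 + -2·1 = 27
  a_7 = -2·27 + -1·-17 + -2·5 = -47
  a_8 = -2·-47 + -1·27 + -2·-17 = 101
  a_9 = -2·101 + -1·-47 + -2·27 = -209
  a_10 = -2·-209 + -1·101 + -2·-47 = 411
  a_11 = -2·411 + -1·-209 + -2·101 = -815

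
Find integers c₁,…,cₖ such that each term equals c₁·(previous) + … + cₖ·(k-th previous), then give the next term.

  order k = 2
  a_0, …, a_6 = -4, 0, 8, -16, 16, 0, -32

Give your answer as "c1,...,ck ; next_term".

-2,-2 ; 64

  a_2 = -2·0 + -2·-4 = 8
  a_3 = -2·8 + -2·0 = -16
  a_4 = -2·-16 + -2·8 = 16
  a_5 = -2·16 + -2·-16 = 0
  a_6 = -2·0 + -2·16 = -32
  a_7 = -2·-32 + -2·0 = 64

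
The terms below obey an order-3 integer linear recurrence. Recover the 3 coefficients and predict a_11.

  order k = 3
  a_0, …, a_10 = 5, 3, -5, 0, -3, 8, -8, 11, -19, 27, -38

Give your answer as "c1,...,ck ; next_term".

  a_3 = -1·-5 + 0·3 + -1·5 = 0
  a_4 = -1·0 + 0·-5 + -1·3 = -3
  a_5 = -1·-3 + 0·0 + -1·-5 = 8
  a_6 = -1·8 + 0·-3 + -1·0 = -8
  a_7 = -1·-8 + 0·8 + -1·-3 = 11
  a_8 = -1·11 + 0·-8 + -1·8 = -19
  a_9 = -1·-19 + 0·11 + -1·-8 = 27
  a_10 = -1·27 + 0·-19 + -1·11 = -38
  a_11 = -1·-38 + 0·27 + -1·-19 = 57

-1,0,-1 ; 57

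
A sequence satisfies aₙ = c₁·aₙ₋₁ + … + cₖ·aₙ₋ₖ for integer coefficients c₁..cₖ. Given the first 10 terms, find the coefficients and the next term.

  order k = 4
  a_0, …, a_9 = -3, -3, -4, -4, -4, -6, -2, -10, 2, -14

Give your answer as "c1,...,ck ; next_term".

  a_4 = -1·-4 + 2·-4 + 2·-3 + -2·-3 = -4
  a_5 = -1·-4 + 2·-4 + 2·-4 + -2·-3 = -6
  a_6 = -1·-6 + 2·-4 + 2·-4 + -2·-4 = -2
  a_7 = -1·-2 + 2·-6 + 2·-4 + -2·-4 = -10
  a_8 = -1·-10 + 2·-2 + 2·-6 + -2·-4 = 2
  a_9 = -1·2 + 2·-10 + 2·-2 + -2·-6 = -14
  a_10 = -1·-14 + 2·2 + 2·-10 + -2·-2 = 2

-1,2,2,-2 ; 2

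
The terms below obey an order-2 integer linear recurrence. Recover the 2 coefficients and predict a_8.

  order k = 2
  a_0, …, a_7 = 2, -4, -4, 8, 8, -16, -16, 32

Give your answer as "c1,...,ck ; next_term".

0,-2 ; 32

  a_2 = 0·-4 + -2·2 = -4
  a_3 = 0·-4 + -2·-4 = 8
  a_4 = 0·8 + -2·-4 = 8
  a_5 = 0·8 + -2·8 = -16
  a_6 = 0·-16 + -2·8 = -16
  a_7 = 0·-16 + -2·-16 = 32
  a_8 = 0·32 + -2·-16 = 32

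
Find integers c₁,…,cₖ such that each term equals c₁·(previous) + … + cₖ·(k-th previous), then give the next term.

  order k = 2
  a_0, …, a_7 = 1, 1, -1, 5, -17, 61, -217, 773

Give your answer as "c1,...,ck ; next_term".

  a_2 = -3·1 + 2·1 = -1
  a_3 = -3·-1 + 2·1 = 5
  a_4 = -3·5 + 2·-1 = -17
  a_5 = -3·-17 + 2·5 = 61
  a_6 = -3·61 + 2·-17 = -217
  a_7 = -3·-217 + 2·61 = 773
  a_8 = -3·773 + 2·-217 = -2753

-3,2 ; -2753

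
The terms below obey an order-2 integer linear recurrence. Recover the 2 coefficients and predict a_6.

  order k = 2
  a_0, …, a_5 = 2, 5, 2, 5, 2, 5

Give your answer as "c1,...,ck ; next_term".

  a_2 = 0·5 + 1·2 = 2
  a_3 = 0·2 + 1·5 = 5
  a_4 = 0·5 + 1·2 = 2
  a_5 = 0·2 + 1·5 = 5
  a_6 = 0·5 + 1·2 = 2

0,1 ; 2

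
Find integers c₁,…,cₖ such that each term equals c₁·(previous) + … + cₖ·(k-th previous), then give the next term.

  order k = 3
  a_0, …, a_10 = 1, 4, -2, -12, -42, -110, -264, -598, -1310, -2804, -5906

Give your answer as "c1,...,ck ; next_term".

3,-1,-2 ; -12294

  a_3 = 3·-2 + -1·4 + -2·1 = -12
  a_4 = 3·-12 + -1·-2 + -2·4 = -42
  a_5 = 3·-42 + -1·-12 + -2·-2 = -110
  a_6 = 3·-110 + -1·-42 + -2·-12 = -264
  a_7 = 3·-264 + -1·-110 + -2·-42 = -598
  a_8 = 3·-598 + -1·-264 + -2·-110 = -1310
  a_9 = 3·-1310 + -1·-598 + -2·-264 = -2804
  a_10 = 3·-2804 + -1·-1310 + -2·-598 = -5906
  a_11 = 3·-5906 + -1·-2804 + -2·-1310 = -12294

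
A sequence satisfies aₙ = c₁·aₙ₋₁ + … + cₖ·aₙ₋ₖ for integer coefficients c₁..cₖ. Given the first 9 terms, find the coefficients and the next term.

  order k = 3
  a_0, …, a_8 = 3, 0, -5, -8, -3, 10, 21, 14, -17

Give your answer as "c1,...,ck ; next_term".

  a_3 = 1·-5 + -1·0 + -1·3 = -8
  a_4 = 1·-8 + -1·-5 + -1·0 = -3
  a_5 = 1·-3 + -1·-8 + -1·-5 = 10
  a_6 = 1·10 + -1·-3 + -1·-8 = 21
  a_7 = 1·21 + -1·10 + -1·-3 = 14
  a_8 = 1·14 + -1·21 + -1·10 = -17
  a_9 = 1·-17 + -1·14 + -1·21 = -52

1,-1,-1 ; -52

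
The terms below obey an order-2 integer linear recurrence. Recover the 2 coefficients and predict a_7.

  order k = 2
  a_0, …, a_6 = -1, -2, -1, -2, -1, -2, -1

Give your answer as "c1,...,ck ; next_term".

  a_2 = 0·-2 + 1·-1 = -1
  a_3 = 0·-1 + 1·-2 = -2
  a_4 = 0·-2 + 1·-1 = -1
  a_5 = 0·-1 + 1·-2 = -2
  a_6 = 0·-2 + 1·-1 = -1
  a_7 = 0·-1 + 1·-2 = -2

0,1 ; -2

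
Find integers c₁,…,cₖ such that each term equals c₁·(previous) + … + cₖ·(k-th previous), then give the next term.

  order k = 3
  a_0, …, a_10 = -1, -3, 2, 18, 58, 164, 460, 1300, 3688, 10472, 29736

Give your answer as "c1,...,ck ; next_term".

4,-4,2 ; 84432

  a_3 = 4·2 + -4·-3 + 2·-1 = 18
  a_4 = 4·18 + -4·2 + 2·-3 = 58
  a_5 = 4·58 + -4·18 + 2·2 = 164
  a_6 = 4·164 + -4·58 + 2·18 = 460
  a_7 = 4·460 + -4·164 + 2·58 = 1300
  a_8 = 4·1300 + -4·460 + 2·164 = 3688
  a_9 = 4·3688 + -4·1300 + 2·460 = 10472
  a_10 = 4·10472 + -4·3688 + 2·1300 = 29736
  a_11 = 4·29736 + -4·10472 + 2·3688 = 84432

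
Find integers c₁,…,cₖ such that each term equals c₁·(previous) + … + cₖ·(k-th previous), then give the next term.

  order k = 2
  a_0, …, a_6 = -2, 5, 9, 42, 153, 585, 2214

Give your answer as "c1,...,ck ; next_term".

  a_2 = 3·5 + 3·-2 = 9
  a_3 = 3·9 + 3·5 = 42
  a_4 = 3·42 + 3·9 = 153
  a_5 = 3·153 + 3·42 = 585
  a_6 = 3·585 + 3·153 = 2214
  a_7 = 3·2214 + 3·585 = 8397

3,3 ; 8397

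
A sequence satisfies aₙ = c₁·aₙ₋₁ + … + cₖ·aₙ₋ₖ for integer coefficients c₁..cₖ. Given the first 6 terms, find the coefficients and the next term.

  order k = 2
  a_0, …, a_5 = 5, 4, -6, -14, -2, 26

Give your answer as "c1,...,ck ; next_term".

  a_2 = 1·4 + -2·5 = -6
  a_3 = 1·-6 + -2·4 = -14
  a_4 = 1·-14 + -2·-6 = -2
  a_5 = 1·-2 + -2·-14 = 26
  a_6 = 1·26 + -2·-2 = 30

1,-2 ; 30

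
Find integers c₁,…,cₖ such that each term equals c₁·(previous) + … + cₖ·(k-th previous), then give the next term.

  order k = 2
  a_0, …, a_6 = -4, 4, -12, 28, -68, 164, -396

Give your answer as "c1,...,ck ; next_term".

  a_2 = -2·4 + 1·-4 = -12
  a_3 = -2·-12 + 1·4 = 28
  a_4 = -2·28 + 1·-12 = -68
  a_5 = -2·-68 + 1·28 = 164
  a_6 = -2·164 + 1·-68 = -396
  a_7 = -2·-396 + 1·164 = 956

-2,1 ; 956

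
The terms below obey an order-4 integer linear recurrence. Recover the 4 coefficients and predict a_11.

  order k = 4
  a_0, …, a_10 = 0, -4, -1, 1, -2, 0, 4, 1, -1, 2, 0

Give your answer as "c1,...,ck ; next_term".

  a_4 = 1·1 + -1·-1 + 1·-4 + -1·0 = -2
  a_5 = 1·-2 + -1·1 + 1·-1 + -1·-4 = 0
  a_6 = 1·0 + -1·-2 + 1·1 + -1·-1 = 4
  a_7 = 1·4 + -1·0 + 1·-2 + -1·1 = 1
  a_8 = 1·1 + -1·4 + 1·0 + -1·-2 = -1
  a_9 = 1·-1 + -1·1 + 1·4 + -1·0 = 2
  a_10 = 1·2 + -1·-1 + 1·1 + -1·4 = 0
  a_11 = 1·0 + -1·2 + 1·-1 + -1·1 = -4

1,-1,1,-1 ; -4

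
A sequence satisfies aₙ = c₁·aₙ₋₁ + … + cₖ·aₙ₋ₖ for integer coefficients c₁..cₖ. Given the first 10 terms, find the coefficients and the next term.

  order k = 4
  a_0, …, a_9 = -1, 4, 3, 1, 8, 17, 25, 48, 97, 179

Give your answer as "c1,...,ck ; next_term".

2,-1,2,-1 ; 332

  a_4 = 2·1 + -1·3 + 2·4 + -1·-1 = 8
  a_5 = 2·8 + -1·1 + 2·3 + -1·4 = 17
  a_6 = 2·17 + -1·8 + 2·1 + -1·3 = 25
  a_7 = 2·25 + -1·17 + 2·8 + -1·1 = 48
  a_8 = 2·48 + -1·25 + 2·17 + -1·8 = 97
  a_9 = 2·97 + -1·48 + 2·25 + -1·17 = 179
  a_10 = 2·179 + -1·97 + 2·48 + -1·25 = 332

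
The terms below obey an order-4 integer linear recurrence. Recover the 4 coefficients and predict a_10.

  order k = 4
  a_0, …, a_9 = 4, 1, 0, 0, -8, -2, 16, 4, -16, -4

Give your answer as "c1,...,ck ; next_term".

0,-2,0,-2 ; 0

  a_4 = 0·0 + -2·0 + 0·1 + -2·4 = -8
  a_5 = 0·-8 + -2·0 + 0·0 + -2·1 = -2
  a_6 = 0·-2 + -2·-8 + 0·0 + -2·0 = 16
  a_7 = 0·16 + -2·-2 + 0·-8 + -2·0 = 4
  a_8 = 0·4 + -2·16 + 0·-2 + -2·-8 = -16
  a_9 = 0·-16 + -2·4 + 0·16 + -2·-2 = -4
  a_10 = 0·-4 + -2·-16 + 0·4 + -2·16 = 0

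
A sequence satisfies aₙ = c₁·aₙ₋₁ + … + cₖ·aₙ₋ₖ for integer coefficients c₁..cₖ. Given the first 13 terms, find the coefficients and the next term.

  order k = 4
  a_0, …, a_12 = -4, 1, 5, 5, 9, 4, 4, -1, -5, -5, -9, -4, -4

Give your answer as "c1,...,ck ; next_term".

0,1,0,-1 ; 1

  a_4 = 0·5 + 1·5 + 0·1 + -1·-4 = 9
  a_5 = 0·9 + 1·5 + 0·5 + -1·1 = 4
  a_6 = 0·4 + 1·9 + 0·5 + -1·5 = 4
  a_7 = 0·4 + 1·4 + 0·9 + -1·5 = -1
  a_8 = 0·-1 + 1·4 + 0·4 + -1·9 = -5
  a_9 = 0·-5 + 1·-1 + 0·4 + -1·4 = -5
  a_10 = 0·-5 + 1·-5 + 0·-1 + -1·4 = -9
  a_11 = 0·-9 + 1·-5 + 0·-5 + -1·-1 = -4
  a_12 = 0·-4 + 1·-9 + 0·-5 + -1·-5 = -4
  a_13 = 0·-4 + 1·-4 + 0·-9 + -1·-5 = 1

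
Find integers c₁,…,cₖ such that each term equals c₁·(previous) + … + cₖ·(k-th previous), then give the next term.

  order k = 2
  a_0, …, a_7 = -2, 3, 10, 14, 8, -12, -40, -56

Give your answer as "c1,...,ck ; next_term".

2,-2 ; -32

  a_2 = 2·3 + -2·-2 = 10
  a_3 = 2·10 + -2·3 = 14
  a_4 = 2·14 + -2·10 = 8
  a_5 = 2·8 + -2·14 = -12
  a_6 = 2·-12 + -2·8 = -40
  a_7 = 2·-40 + -2·-12 = -56
  a_8 = 2·-56 + -2·-40 = -32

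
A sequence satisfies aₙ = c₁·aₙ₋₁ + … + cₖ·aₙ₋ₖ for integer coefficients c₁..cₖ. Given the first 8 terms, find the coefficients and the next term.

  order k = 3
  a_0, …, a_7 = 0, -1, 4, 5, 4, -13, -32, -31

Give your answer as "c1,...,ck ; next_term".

1,-1,-3 ; 40

  a_3 = 1·4 + -1·-1 + -3·0 = 5
  a_4 = 1·5 + -1·4 + -3·-1 = 4
  a_5 = 1·4 + -1·5 + -3·4 = -13
  a_6 = 1·-13 + -1·4 + -3·5 = -32
  a_7 = 1·-32 + -1·-13 + -3·4 = -31
  a_8 = 1·-31 + -1·-32 + -3·-13 = 40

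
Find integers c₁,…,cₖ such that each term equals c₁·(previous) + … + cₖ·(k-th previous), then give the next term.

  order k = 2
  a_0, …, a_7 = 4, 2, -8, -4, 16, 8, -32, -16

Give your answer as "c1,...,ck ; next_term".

  a_2 = 0·2 + -2·4 = -8
  a_3 = 0·-8 + -2·2 = -4
  a_4 = 0·-4 + -2·-8 = 16
  a_5 = 0·16 + -2·-4 = 8
  a_6 = 0·8 + -2·16 = -32
  a_7 = 0·-32 + -2·8 = -16
  a_8 = 0·-16 + -2·-32 = 64

0,-2 ; 64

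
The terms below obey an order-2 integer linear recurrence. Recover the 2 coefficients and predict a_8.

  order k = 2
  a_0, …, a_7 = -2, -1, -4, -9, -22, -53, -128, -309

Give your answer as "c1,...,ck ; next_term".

2,1 ; -746

  a_2 = 2·-1 + 1·-2 = -4
  a_3 = 2·-4 + 1·-1 = -9
  a_4 = 2·-9 + 1·-4 = -22
  a_5 = 2·-22 + 1·-9 = -53
  a_6 = 2·-53 + 1·-22 = -128
  a_7 = 2·-128 + 1·-53 = -309
  a_8 = 2·-309 + 1·-128 = -746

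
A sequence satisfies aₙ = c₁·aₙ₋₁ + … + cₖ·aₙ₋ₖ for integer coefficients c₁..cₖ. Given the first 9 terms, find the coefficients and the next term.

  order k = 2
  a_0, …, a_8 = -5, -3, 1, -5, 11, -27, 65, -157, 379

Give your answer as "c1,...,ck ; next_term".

  a_2 = -2·-3 + 1·-5 = 1
  a_3 = -2·1 + 1·-3 = -5
  a_4 = -2·-5 + 1·1 = 11
  a_5 = -2·11 + 1·-5 = -27
  a_6 = -2·-27 + 1·11 = 65
  a_7 = -2·65 + 1·-27 = -157
  a_8 = -2·-157 + 1·65 = 379
  a_9 = -2·379 + 1·-157 = -915

-2,1 ; -915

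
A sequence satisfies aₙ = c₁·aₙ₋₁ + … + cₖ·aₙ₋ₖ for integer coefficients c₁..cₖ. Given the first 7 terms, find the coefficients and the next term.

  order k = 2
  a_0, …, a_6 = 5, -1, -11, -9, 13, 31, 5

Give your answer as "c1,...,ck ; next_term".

1,-2 ; -57

  a_2 = 1·-1 + -2·5 = -11
  a_3 = 1·-11 + -2·-1 = -9
  a_4 = 1·-9 + -2·-11 = 13
  a_5 = 1·13 + -2·-9 = 31
  a_6 = 1·31 + -2·13 = 5
  a_7 = 1·5 + -2·31 = -57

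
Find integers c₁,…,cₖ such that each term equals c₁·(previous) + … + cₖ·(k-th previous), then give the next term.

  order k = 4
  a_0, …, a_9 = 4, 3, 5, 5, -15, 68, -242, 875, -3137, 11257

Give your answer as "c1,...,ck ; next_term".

-4,-1,2,1 ; -40383

  a_4 = -4·5 + -1·5 + 2·3 + 1·4 = -15
  a_5 = -4·-15 + -1·5 + 2·5 + 1·3 = 68
  a_6 = -4·68 + -1·-15 + 2·5 + 1·5 = -242
  a_7 = -4·-242 + -1·68 + 2·-15 + 1·5 = 875
  a_8 = -4·875 + -1·-242 + 2·68 + 1·-15 = -3137
  a_9 = -4·-3137 + -1·875 + 2·-242 + 1·68 = 11257
  a_10 = -4·11257 + -1·-3137 + 2·875 + 1·-242 = -40383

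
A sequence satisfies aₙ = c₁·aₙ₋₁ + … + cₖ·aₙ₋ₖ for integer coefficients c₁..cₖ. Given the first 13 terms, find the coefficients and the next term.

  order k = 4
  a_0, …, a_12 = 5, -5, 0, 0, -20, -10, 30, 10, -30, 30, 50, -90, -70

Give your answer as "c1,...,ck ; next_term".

  a_4 = 1·0 + -2·0 + 2·-5 + -2·5 = -20
  a_5 = 1·-20 + -2·0 + 2·0 + -2·-5 = -10
  a_6 = 1·-10 + -2·-20 + 2·0 + -2·0 = 30
  a_7 = 1·30 + -2·-10 + 2·-20 + -2·0 = 10
  a_8 = 1·10 + -2·30 + 2·-10 + -2·-20 = -30
  a_9 = 1·-30 + -2·10 + 2·30 + -2·-10 = 30
  a_10 = 1·30 + -2·-30 + 2·10 + -2·30 = 50
  a_11 = 1·50 + -2·30 + 2·-30 + -2·10 = -90
  a_12 = 1·-90 + -2·50 + 2·30 + -2·-30 = -70
  a_13 = 1·-70 + -2·-90 + 2·50 + -2·30 = 150

1,-2,2,-2 ; 150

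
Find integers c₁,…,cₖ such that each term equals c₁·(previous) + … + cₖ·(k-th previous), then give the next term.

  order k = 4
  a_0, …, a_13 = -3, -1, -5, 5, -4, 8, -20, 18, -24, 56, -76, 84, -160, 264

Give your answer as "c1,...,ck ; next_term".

0,0,-2,2 ; -320

  a_4 = 0·5 + 0·-5 + -2·-1 + 2·-3 = -4
  a_5 = 0·-4 + 0·5 + -2·-5 + 2·-1 = 8
  a_6 = 0·8 + 0·-4 + -2·5 + 2·-5 = -20
  a_7 = 0·-20 + 0·8 + -2·-4 + 2·5 = 18
  a_8 = 0·18 + 0·-20 + -2·8 + 2·-4 = -24
  a_9 = 0·-24 + 0·18 + -2·-20 + 2·8 = 56
  a_10 = 0·56 + 0·-24 + -2·18 + 2·-20 = -76
  a_11 = 0·-76 + 0·56 + -2·-24 + 2·18 = 84
  a_12 = 0·84 + 0·-76 + -2·56 + 2·-24 = -160
  a_13 = 0·-160 + 0·84 + -2·-76 + 2·56 = 264
  a_14 = 0·264 + 0·-160 + -2·84 + 2·-76 = -320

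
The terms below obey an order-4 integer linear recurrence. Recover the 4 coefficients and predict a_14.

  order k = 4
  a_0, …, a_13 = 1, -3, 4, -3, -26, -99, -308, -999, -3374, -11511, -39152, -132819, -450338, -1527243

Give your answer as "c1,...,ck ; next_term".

4,-3,2,4 ; -5180204

  a_4 = 4·-3 + -3·4 + 2·-3 + 4·1 = -26
  a_5 = 4·-26 + -3·-3 + 2·4 + 4·-3 = -99
  a_6 = 4·-99 + -3·-26 + 2·-3 + 4·4 = -308
  a_7 = 4·-308 + -3·-99 + 2·-26 + 4·-3 = -999
  a_8 = 4·-999 + -3·-308 + 2·-99 + 4·-26 = -3374
  a_9 = 4·-3374 + -3·-999 + 2·-308 + 4·-99 = -11511
  a_10 = 4·-11511 + -3·-3374 + 2·-999 + 4·-308 = -39152
  a_11 = 4·-39152 + -3·-11511 + 2·-3374 + 4·-999 = -132819
  a_12 = 4·-132819 + -3·-39152 + 2·-11511 + 4·-3374 = -450338
  a_13 = 4·-450338 + -3·-132819 + 2·-39152 + 4·-11511 = -1527243
  a_14 = 4·-1527243 + -3·-450338 + 2·-132819 + 4·-39152 = -5180204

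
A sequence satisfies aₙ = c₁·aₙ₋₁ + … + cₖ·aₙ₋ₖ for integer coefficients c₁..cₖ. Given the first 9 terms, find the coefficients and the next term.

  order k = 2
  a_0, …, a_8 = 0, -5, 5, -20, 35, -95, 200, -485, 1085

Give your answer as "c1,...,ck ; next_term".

  a_2 = -1·-5 + 3·0 = 5
  a_3 = -1·5 + 3·-5 = -20
  a_4 = -1·-20 + 3·5 = 35
  a_5 = -1·35 + 3·-20 = -95
  a_6 = -1·-95 + 3·35 = 200
  a_7 = -1·200 + 3·-95 = -485
  a_8 = -1·-485 + 3·200 = 1085
  a_9 = -1·1085 + 3·-485 = -2540

-1,3 ; -2540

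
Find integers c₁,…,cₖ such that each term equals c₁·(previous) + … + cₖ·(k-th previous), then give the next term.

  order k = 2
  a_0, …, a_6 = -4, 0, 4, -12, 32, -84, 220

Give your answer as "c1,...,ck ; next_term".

-3,-1 ; -576

  a_2 = -3·0 + -1·-4 = 4
  a_3 = -3·4 + -1·0 = -12
  a_4 = -3·-12 + -1·4 = 32
  a_5 = -3·32 + -1·-12 = -84
  a_6 = -3·-84 + -1·32 = 220
  a_7 = -3·220 + -1·-84 = -576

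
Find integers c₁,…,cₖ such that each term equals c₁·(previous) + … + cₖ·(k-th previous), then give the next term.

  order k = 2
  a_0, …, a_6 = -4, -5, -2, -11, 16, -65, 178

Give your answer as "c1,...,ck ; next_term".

  a_2 = -2·-5 + 3·-4 = -2
  a_3 = -2·-2 + 3·-5 = -11
  a_4 = -2·-11 + 3·-2 = 16
  a_5 = -2·16 + 3·-11 = -65
  a_6 = -2·-65 + 3·16 = 178
  a_7 = -2·178 + 3·-65 = -551

-2,3 ; -551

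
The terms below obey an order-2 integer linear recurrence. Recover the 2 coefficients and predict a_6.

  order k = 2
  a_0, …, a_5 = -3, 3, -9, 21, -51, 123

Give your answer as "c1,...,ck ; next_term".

-2,1 ; -297

  a_2 = -2·3 + 1·-3 = -9
  a_3 = -2·-9 + 1·3 = 21
  a_4 = -2·21 + 1·-9 = -51
  a_5 = -2·-51 + 1·21 = 123
  a_6 = -2·123 + 1·-51 = -297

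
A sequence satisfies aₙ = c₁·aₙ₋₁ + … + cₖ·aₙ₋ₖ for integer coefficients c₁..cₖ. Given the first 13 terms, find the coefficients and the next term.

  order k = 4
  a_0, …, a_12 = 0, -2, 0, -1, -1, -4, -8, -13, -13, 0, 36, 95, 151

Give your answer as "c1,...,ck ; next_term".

  a_4 = 3·-1 + -3·0 + -1·-2 + 2·0 = -1
  a_5 = 3·-1 + -3·-1 + -1·0 + 2·-2 = -4
  a_6 = 3·-4 + -3·-1 + -1·-1 + 2·0 = -8
  a_7 = 3·-8 + -3·-4 + -1·-1 + 2·-1 = -13
  a_8 = 3·-13 + -3·-8 + -1·-4 + 2·-1 = -13
  a_9 = 3·-13 + -3·-13 + -1·-8 + 2·-4 = 0
  a_10 = 3·0 + -3·-13 + -1·-13 + 2·-8 = 36
  a_11 = 3·36 + -3·0 + -1·-13 + 2·-13 = 95
  a_12 = 3·95 + -3·36 + -1·0 + 2·-13 = 151
  a_13 = 3·151 + -3·95 + -1·36 + 2·0 = 132

3,-3,-1,2 ; 132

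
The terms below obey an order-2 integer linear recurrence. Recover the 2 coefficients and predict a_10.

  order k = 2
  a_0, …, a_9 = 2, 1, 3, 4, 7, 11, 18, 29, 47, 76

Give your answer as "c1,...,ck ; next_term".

  a_2 = 1·1 + 1·2 = 3
  a_3 = 1·3 + 1·1 = 4
  a_4 = 1·4 + 1·3 = 7
  a_5 = 1·7 + 1·4 = 11
  a_6 = 1·11 + 1·7 = 18
  a_7 = 1·18 + 1·11 = 29
  a_8 = 1·29 + 1·18 = 47
  a_9 = 1·47 + 1·29 = 76
  a_10 = 1·76 + 1·47 = 123

1,1 ; 123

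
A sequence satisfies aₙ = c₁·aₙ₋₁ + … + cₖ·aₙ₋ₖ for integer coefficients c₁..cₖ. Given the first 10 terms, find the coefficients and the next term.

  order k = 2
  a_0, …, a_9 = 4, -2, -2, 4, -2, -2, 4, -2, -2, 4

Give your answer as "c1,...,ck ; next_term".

  a_2 = -1·-2 + -1·4 = -2
  a_3 = -1·-2 + -1·-2 = 4
  a_4 = -1·4 + -1·-2 = -2
  a_5 = -1·-2 + -1·4 = -2
  a_6 = -1·-2 + -1·-2 = 4
  a_7 = -1·4 + -1·-2 = -2
  a_8 = -1·-2 + -1·4 = -2
  a_9 = -1·-2 + -1·-2 = 4
  a_10 = -1·4 + -1·-2 = -2

-1,-1 ; -2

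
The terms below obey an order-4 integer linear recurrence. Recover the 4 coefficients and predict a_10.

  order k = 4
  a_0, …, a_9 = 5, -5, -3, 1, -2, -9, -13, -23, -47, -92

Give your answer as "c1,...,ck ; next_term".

  a_4 = 1·1 + 1·-3 + 1·-5 + 1·5 = -2
  a_5 = 1·-2 + 1·1 + 1·-3 + 1·-5 = -9
  a_6 = 1·-9 + 1·-2 + 1·1 + 1·-3 = -13
  a_7 = 1·-13 + 1·-9 + 1·-2 + 1·1 = -23
  a_8 = 1·-23 + 1·-13 + 1·-9 + 1·-2 = -47
  a_9 = 1·-47 + 1·-23 + 1·-13 + 1·-9 = -92
  a_10 = 1·-92 + 1·-47 + 1·-23 + 1·-13 = -175

1,1,1,1 ; -175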